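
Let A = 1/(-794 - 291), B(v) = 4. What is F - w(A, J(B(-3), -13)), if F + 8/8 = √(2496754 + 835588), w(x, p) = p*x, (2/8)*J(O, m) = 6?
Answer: -1061/1085 + 13*√19718 ≈ 1824.5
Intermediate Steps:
J(O, m) = 24 (J(O, m) = 4*6 = 24)
A = -1/1085 (A = 1/(-1085) = -1/1085 ≈ -0.00092166)
F = -1 + 13*√19718 (F = -1 + √(2496754 + 835588) = -1 + √3332342 = -1 + 13*√19718 ≈ 1824.5)
F - w(A, J(B(-3), -13)) = (-1 + 13*√19718) - 24*(-1)/1085 = (-1 + 13*√19718) - 1*(-24/1085) = (-1 + 13*√19718) + 24/1085 = -1061/1085 + 13*√19718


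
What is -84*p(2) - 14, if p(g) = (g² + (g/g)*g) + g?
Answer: -686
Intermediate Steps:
p(g) = g² + 2*g (p(g) = (g² + 1*g) + g = (g² + g) + g = (g + g²) + g = g² + 2*g)
-84*p(2) - 14 = -168*(2 + 2) - 14 = -168*4 - 14 = -84*8 - 14 = -672 - 14 = -686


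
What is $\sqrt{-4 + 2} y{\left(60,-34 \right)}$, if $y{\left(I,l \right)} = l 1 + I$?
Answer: $26 i \sqrt{2} \approx 36.77 i$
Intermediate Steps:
$y{\left(I,l \right)} = I + l$ ($y{\left(I,l \right)} = l + I = I + l$)
$\sqrt{-4 + 2} y{\left(60,-34 \right)} = \sqrt{-4 + 2} \left(60 - 34\right) = \sqrt{-2} \cdot 26 = i \sqrt{2} \cdot 26 = 26 i \sqrt{2}$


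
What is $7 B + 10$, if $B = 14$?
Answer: $108$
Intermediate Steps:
$7 B + 10 = 7 \cdot 14 + 10 = 98 + 10 = 108$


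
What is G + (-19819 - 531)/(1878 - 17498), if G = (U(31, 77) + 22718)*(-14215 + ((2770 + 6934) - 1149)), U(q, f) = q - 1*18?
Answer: -18269359135/142 ≈ -1.2866e+8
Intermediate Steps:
U(q, f) = -18 + q (U(q, f) = q - 18 = -18 + q)
G = -128657460 (G = ((-18 + 31) + 22718)*(-14215 + ((2770 + 6934) - 1149)) = (13 + 22718)*(-14215 + (9704 - 1149)) = 22731*(-14215 + 8555) = 22731*(-5660) = -128657460)
G + (-19819 - 531)/(1878 - 17498) = -128657460 + (-19819 - 531)/(1878 - 17498) = -128657460 - 20350/(-15620) = -128657460 - 20350*(-1/15620) = -128657460 + 185/142 = -18269359135/142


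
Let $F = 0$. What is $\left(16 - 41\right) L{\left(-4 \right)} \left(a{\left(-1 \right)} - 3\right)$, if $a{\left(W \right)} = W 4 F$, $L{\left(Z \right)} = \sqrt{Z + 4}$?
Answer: $0$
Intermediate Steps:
$L{\left(Z \right)} = \sqrt{4 + Z}$
$a{\left(W \right)} = 0$ ($a{\left(W \right)} = W 4 \cdot 0 = 4 W 0 = 0$)
$\left(16 - 41\right) L{\left(-4 \right)} \left(a{\left(-1 \right)} - 3\right) = \left(16 - 41\right) \sqrt{4 - 4} \left(0 - 3\right) = - 25 \sqrt{0} \left(-3\right) = - 25 \cdot 0 \left(-3\right) = \left(-25\right) 0 = 0$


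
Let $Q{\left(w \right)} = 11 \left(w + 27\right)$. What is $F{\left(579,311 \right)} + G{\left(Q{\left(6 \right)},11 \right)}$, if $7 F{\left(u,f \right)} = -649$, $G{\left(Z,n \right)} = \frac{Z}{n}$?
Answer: $- \frac{418}{7} \approx -59.714$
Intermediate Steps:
$Q{\left(w \right)} = 297 + 11 w$ ($Q{\left(w \right)} = 11 \left(27 + w\right) = 297 + 11 w$)
$F{\left(u,f \right)} = - \frac{649}{7}$ ($F{\left(u,f \right)} = \frac{1}{7} \left(-649\right) = - \frac{649}{7}$)
$F{\left(579,311 \right)} + G{\left(Q{\left(6 \right)},11 \right)} = - \frac{649}{7} + \frac{297 + 11 \cdot 6}{11} = - \frac{649}{7} + \left(297 + 66\right) \frac{1}{11} = - \frac{649}{7} + 363 \cdot \frac{1}{11} = - \frac{649}{7} + 33 = - \frac{418}{7}$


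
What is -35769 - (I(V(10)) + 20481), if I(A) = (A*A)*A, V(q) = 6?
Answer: -56466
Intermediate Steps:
I(A) = A³ (I(A) = A²*A = A³)
-35769 - (I(V(10)) + 20481) = -35769 - (6³ + 20481) = -35769 - (216 + 20481) = -35769 - 1*20697 = -35769 - 20697 = -56466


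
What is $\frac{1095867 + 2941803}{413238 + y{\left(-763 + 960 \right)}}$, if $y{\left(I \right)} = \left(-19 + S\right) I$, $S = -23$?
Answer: $\frac{32045}{3214} \approx 9.9704$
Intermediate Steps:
$y{\left(I \right)} = - 42 I$ ($y{\left(I \right)} = \left(-19 - 23\right) I = - 42 I$)
$\frac{1095867 + 2941803}{413238 + y{\left(-763 + 960 \right)}} = \frac{1095867 + 2941803}{413238 - 42 \left(-763 + 960\right)} = \frac{4037670}{413238 - 8274} = \frac{4037670}{404964} = 4037670 \cdot \frac{1}{404964} = \frac{32045}{3214}$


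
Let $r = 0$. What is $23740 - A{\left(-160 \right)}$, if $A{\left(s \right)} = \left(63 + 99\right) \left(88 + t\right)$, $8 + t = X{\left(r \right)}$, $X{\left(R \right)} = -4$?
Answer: $11428$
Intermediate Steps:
$t = -12$ ($t = -8 - 4 = -12$)
$A{\left(s \right)} = 12312$ ($A{\left(s \right)} = \left(63 + 99\right) \left(88 - 12\right) = 162 \cdot 76 = 12312$)
$23740 - A{\left(-160 \right)} = 23740 - 12312 = 11428$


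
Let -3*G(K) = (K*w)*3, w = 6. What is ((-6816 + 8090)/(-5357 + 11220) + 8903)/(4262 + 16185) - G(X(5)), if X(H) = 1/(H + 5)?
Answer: 47741546/46107985 ≈ 1.0354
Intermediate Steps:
X(H) = 1/(5 + H)
G(K) = -6*K (G(K) = -K*6*3/3 = -6*K*3/3 = -6*K)
((-6816 + 8090)/(-5357 + 11220) + 8903)/(4262 + 16185) - G(X(5)) = ((-6816 + 8090)/(-5357 + 11220) + 8903)/(4262 + 16185) - (-6)/(5 + 5) = (1274/5863 + 8903)/20447 - (-6)/10 = (1274*(1/5863) + 8903)*(1/20447) - (-6)/10 = (98/451 + 8903)*(1/20447) - 1*(-⅗) = (4015351/451)*(1/20447) + ⅗ = 4015351/9221597 + ⅗ = 47741546/46107985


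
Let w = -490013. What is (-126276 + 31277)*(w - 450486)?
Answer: 89346464501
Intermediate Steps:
(-126276 + 31277)*(w - 450486) = (-126276 + 31277)*(-490013 - 450486) = -94999*(-940499) = 89346464501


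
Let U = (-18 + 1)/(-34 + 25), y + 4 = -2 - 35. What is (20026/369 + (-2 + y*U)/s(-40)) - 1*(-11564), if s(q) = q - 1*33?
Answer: 104330227/8979 ≈ 11619.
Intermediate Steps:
y = -41 (y = -4 + (-2 - 35) = -4 - 37 = -41)
s(q) = -33 + q (s(q) = q - 33 = -33 + q)
U = 17/9 (U = -17/(-9) = -17*(-⅑) = 17/9 ≈ 1.8889)
(20026/369 + (-2 + y*U)/s(-40)) - 1*(-11564) = (20026/369 + (-2 - 41*17/9)/(-33 - 40)) - 1*(-11564) = (20026*(1/369) + (-2 - 697/9)/(-73)) + 11564 = (20026/369 - 715/9*(-1/73)) + 11564 = (20026/369 + 715/657) + 11564 = 497071/8979 + 11564 = 104330227/8979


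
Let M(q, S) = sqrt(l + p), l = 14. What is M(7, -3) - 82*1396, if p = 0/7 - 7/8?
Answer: -114472 + sqrt(210)/4 ≈ -1.1447e+5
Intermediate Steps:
p = -7/8 (p = 0*(1/7) - 7*1/8 = 0 - 7/8 = -7/8 ≈ -0.87500)
M(q, S) = sqrt(210)/4 (M(q, S) = sqrt(14 - 7/8) = sqrt(105/8) = sqrt(210)/4)
M(7, -3) - 82*1396 = sqrt(210)/4 - 82*1396 = sqrt(210)/4 - 114472 = -114472 + sqrt(210)/4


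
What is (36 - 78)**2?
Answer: 1764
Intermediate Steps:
(36 - 78)**2 = (-42)**2 = 1764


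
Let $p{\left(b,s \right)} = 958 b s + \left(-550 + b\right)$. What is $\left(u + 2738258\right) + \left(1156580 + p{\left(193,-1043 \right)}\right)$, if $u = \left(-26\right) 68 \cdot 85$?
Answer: $-189100241$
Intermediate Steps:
$p{\left(b,s \right)} = -550 + b + 958 b s$ ($p{\left(b,s \right)} = 958 b s + \left(-550 + b\right) = -550 + b + 958 b s$)
$u = -150280$ ($u = \left(-1768\right) 85 = -150280$)
$\left(u + 2738258\right) + \left(1156580 + p{\left(193,-1043 \right)}\right) = \left(-150280 + 2738258\right) + \left(1156580 + \left(-550 + 193 + 958 \cdot 193 \left(-1043\right)\right)\right) = 2587978 + \left(1156580 - 192844799\right) = 2587978 - 191688219 = -189100241$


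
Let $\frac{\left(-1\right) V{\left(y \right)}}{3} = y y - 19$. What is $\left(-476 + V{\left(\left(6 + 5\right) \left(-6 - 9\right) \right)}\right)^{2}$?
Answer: $6739424836$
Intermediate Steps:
$V{\left(y \right)} = 57 - 3 y^{2}$ ($V{\left(y \right)} = - 3 \left(y y - 19\right) = - 3 \left(y^{2} - 19\right) = - 3 \left(-19 + y^{2}\right) = 57 - 3 y^{2}$)
$\left(-476 + V{\left(\left(6 + 5\right) \left(-6 - 9\right) \right)}\right)^{2} = \left(-476 + \left(57 - 3 \left(\left(6 + 5\right) \left(-6 - 9\right)\right)^{2}\right)\right)^{2} = \left(-476 + \left(57 - 3 \left(11 \left(-15\right)\right)^{2}\right)\right)^{2} = \left(-476 + \left(57 - 3 \left(-165\right)^{2}\right)\right)^{2} = \left(-476 + \left(57 - 81675\right)\right)^{2} = \left(-476 - 81618\right)^{2} = \left(-82094\right)^{2} = 6739424836$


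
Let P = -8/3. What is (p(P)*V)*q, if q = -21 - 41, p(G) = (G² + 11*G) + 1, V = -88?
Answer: -1042096/9 ≈ -1.1579e+5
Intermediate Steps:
P = -8/3 (P = -8*⅓ = -8/3 ≈ -2.6667)
p(G) = 1 + G² + 11*G
q = -62
(p(P)*V)*q = ((1 + (-8/3)² + 11*(-8/3))*(-88))*(-62) = ((1 + 64/9 - 88/3)*(-88))*(-62) = -191/9*(-88)*(-62) = (16808/9)*(-62) = -1042096/9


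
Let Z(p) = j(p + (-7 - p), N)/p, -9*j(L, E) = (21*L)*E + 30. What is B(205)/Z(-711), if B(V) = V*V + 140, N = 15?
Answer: -17987589/145 ≈ -1.2405e+5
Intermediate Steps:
B(V) = 140 + V**2 (B(V) = V**2 + 140 = 140 + V**2)
j(L, E) = -10/3 - 7*E*L/3 (j(L, E) = -((21*L)*E + 30)/9 = -(21*E*L + 30)/9 = -(30 + 21*E*L)/9 = -10/3 - 7*E*L/3)
Z(p) = 725/(3*p) (Z(p) = (-10/3 - 7/3*15*(p + (-7 - p)))/p = (-10/3 - 7/3*15*(-7))/p = (-10/3 + 245)/p = 725/(3*p))
B(205)/Z(-711) = (140 + 205**2)/(((725/3)/(-711))) = (140 + 42025)/(((725/3)*(-1/711))) = 42165/(-725/2133) = 42165*(-2133/725) = -17987589/145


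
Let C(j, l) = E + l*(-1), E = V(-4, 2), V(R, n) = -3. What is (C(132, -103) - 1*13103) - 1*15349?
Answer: -28352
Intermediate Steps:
E = -3
C(j, l) = -3 - l (C(j, l) = -3 + l*(-1) = -3 - l)
(C(132, -103) - 1*13103) - 1*15349 = ((-3 - 1*(-103)) - 1*13103) - 1*15349 = ((-3 + 103) - 13103) - 15349 = (100 - 13103) - 15349 = -13003 - 15349 = -28352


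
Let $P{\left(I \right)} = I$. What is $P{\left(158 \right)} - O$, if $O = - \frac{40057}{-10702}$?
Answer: $\frac{1650859}{10702} \approx 154.26$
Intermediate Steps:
$O = \frac{40057}{10702}$ ($O = \left(-40057\right) \left(- \frac{1}{10702}\right) = \frac{40057}{10702} \approx 3.7429$)
$P{\left(158 \right)} - O = 158 - \frac{40057}{10702} = \frac{1650859}{10702}$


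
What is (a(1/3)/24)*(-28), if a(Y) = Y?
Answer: -7/18 ≈ -0.38889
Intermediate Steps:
(a(1/3)/24)*(-28) = ((1/3)/24)*(-28) = ((1*(⅓))*(1/24))*(-28) = ((⅓)*(1/24))*(-28) = (1/72)*(-28) = -7/18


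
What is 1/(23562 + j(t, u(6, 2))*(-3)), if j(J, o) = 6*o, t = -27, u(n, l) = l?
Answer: 1/23526 ≈ 4.2506e-5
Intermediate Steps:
1/(23562 + j(t, u(6, 2))*(-3)) = 1/(23562 + (6*2)*(-3)) = 1/(23562 + 12*(-3)) = 1/(23562 - 36) = 1/23526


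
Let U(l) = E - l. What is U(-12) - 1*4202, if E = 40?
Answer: -4150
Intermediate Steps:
U(l) = 40 - l
U(-12) - 1*4202 = (40 - 1*(-12)) - 1*4202 = (40 + 12) - 4202 = 52 - 4202 = -4150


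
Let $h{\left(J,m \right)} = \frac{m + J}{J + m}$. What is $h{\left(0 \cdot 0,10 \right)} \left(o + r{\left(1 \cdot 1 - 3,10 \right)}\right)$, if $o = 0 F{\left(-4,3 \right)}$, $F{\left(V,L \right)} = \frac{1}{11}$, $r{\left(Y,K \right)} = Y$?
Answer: $-2$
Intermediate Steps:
$F{\left(V,L \right)} = \frac{1}{11}$
$h{\left(J,m \right)} = 1$ ($h{\left(J,m \right)} = \frac{J + m}{J + m} = 1$)
$o = 0$ ($o = 0 \cdot \frac{1}{11} = 0$)
$h{\left(0 \cdot 0,10 \right)} \left(o + r{\left(1 \cdot 1 - 3,10 \right)}\right) = 1 \left(0 + \left(1 \cdot 1 - 3\right)\right) = 1 \left(0 + \left(1 - 3\right)\right) = 1 \left(0 - 2\right) = 1 \left(-2\right) = -2$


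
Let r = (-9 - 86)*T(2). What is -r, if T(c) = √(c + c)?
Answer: 190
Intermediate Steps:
T(c) = √2*√c (T(c) = √(2*c) = √2*√c)
r = -190 (r = (-9 - 86)*(√2*√2) = -95*2 = -190)
-r = -1*(-190) = 190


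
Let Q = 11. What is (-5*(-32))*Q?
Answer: 1760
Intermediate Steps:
(-5*(-32))*Q = -5*(-32)*11 = 160*11 = 1760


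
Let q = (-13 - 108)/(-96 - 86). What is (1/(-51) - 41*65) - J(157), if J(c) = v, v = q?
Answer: -24742883/9282 ≈ -2665.7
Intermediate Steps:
q = 121/182 (q = -121/(-182) = -121*(-1/182) = 121/182 ≈ 0.66483)
v = 121/182 ≈ 0.66483
J(c) = 121/182
(1/(-51) - 41*65) - J(157) = (1/(-51) - 41*65) - 1*121/182 = (-1/51 - 2665) - 121/182 = -135916/51 - 121/182 = -24742883/9282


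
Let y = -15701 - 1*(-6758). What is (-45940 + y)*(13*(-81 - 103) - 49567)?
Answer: 2851665797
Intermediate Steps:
y = -8943 (y = -15701 + 6758 = -8943)
(-45940 + y)*(13*(-81 - 103) - 49567) = (-45940 - 8943)*(13*(-81 - 103) - 49567) = -54883*(13*(-184) - 49567) = -54883*(-2392 - 49567) = -54883*(-51959) = 2851665797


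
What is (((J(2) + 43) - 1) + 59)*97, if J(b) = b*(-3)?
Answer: 9215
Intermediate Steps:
J(b) = -3*b
(((J(2) + 43) - 1) + 59)*97 = (((-3*2 + 43) - 1) + 59)*97 = (((-6 + 43) - 1) + 59)*97 = ((37 - 1) + 59)*97 = (36 + 59)*97 = 95*97 = 9215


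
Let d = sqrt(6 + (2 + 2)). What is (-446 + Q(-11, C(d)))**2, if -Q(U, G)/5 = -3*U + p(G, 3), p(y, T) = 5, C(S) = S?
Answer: 404496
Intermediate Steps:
d = sqrt(10) (d = sqrt(6 + 4) = sqrt(10) ≈ 3.1623)
Q(U, G) = -25 + 15*U (Q(U, G) = -5*(-3*U + 5) = -5*(5 - 3*U) = -25 + 15*U)
(-446 + Q(-11, C(d)))**2 = (-446 + (-25 + 15*(-11)))**2 = (-446 + (-25 - 165))**2 = (-446 - 190)**2 = (-636)**2 = 404496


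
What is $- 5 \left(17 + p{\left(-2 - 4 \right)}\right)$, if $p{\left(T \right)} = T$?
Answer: $-55$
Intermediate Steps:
$- 5 \left(17 + p{\left(-2 - 4 \right)}\right) = - 5 \left(17 - 6\right) = \left(-5\right) 11 = -55$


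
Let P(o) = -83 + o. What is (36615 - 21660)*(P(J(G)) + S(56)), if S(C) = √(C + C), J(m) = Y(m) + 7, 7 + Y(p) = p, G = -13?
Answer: -1435680 + 59820*√7 ≈ -1.2774e+6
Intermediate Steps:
Y(p) = -7 + p
J(m) = m (J(m) = (-7 + m) + 7 = m)
S(C) = √2*√C (S(C) = √(2*C) = √2*√C)
(36615 - 21660)*(P(J(G)) + S(56)) = (36615 - 21660)*((-83 - 13) + √2*√56) = 14955*(-96 + √2*(2*√14)) = 14955*(-96 + 4*√7) = -1435680 + 59820*√7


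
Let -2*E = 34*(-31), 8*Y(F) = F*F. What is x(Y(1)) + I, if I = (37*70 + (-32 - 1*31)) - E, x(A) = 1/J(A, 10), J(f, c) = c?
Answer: 20001/10 ≈ 2000.1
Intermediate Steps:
Y(F) = F²/8 (Y(F) = (F*F)/8 = F²/8)
E = 527 (E = -17*(-31) = -½*(-1054) = 527)
x(A) = ⅒ (x(A) = 1/10 = ⅒)
I = 2000 (I = (37*70 + (-32 - 1*31)) - 1*527 = (2590 + (-32 - 31)) - 527 = (2590 - 63) - 527 = 2527 - 527 = 2000)
x(Y(1)) + I = ⅒ + 2000 = 20001/10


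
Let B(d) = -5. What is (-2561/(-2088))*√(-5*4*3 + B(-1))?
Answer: 2561*I*√65/2088 ≈ 9.8886*I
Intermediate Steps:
(-2561/(-2088))*√(-5*4*3 + B(-1)) = (-2561/(-2088))*√(-5*4*3 - 5) = (-2561*(-1/2088))*√(-20*3 - 5) = 2561*√(-60 - 5)/2088 = 2561*√(-65)/2088 = 2561*(I*√65)/2088 = 2561*I*√65/2088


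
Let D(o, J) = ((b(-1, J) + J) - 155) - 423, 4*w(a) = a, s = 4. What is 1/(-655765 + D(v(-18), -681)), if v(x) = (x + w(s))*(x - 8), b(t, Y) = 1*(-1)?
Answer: -1/657025 ≈ -1.5220e-6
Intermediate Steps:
b(t, Y) = -1
w(a) = a/4
v(x) = (1 + x)*(-8 + x) (v(x) = (x + (¼)*4)*(x - 8) = (x + 1)*(-8 + x) = (1 + x)*(-8 + x))
D(o, J) = -579 + J (D(o, J) = ((-1 + J) - 155) - 423 = (-156 + J) - 423 = -579 + J)
1/(-655765 + D(v(-18), -681)) = 1/(-655765 + (-579 - 681)) = 1/(-655765 - 1260) = 1/(-657025) = -1/657025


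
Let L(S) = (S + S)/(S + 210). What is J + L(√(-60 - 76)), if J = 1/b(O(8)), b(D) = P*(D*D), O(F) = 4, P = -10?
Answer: -179/1769440 + 210*I*√34/11059 ≈ -0.00010116 + 0.11072*I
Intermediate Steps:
b(D) = -10*D² (b(D) = -10*D*D = -10*D²)
L(S) = 2*S/(210 + S) (L(S) = (2*S)/(210 + S) = 2*S/(210 + S))
J = -1/160 (J = 1/(-10*4²) = 1/(-10*16) = 1/(-160) = -1/160 ≈ -0.0062500)
J + L(√(-60 - 76)) = -1/160 + 2*√(-60 - 76)/(210 + √(-60 - 76)) = -1/160 + 2*√(-136)/(210 + √(-136)) = -1/160 + 2*(2*I*√34)/(210 + 2*I*√34) = -1/160 + 4*I*√34/(210 + 2*I*√34)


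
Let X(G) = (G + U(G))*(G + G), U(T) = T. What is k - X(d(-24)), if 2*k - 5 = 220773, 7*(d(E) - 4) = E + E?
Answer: 5407461/49 ≈ 1.1036e+5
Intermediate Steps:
d(E) = 4 + 2*E/7 (d(E) = 4 + (E + E)/7 = 4 + (2*E)/7 = 4 + 2*E/7)
k = 110389 (k = 5/2 + (½)*220773 = 5/2 + 220773/2 = 110389)
X(G) = 4*G² (X(G) = (G + G)*(G + G) = (2*G)*(2*G) = 4*G²)
k - X(d(-24)) = 110389 - 4*(4 + (2/7)*(-24))² = 110389 - 4*(4 - 48/7)² = 110389 - 4*(-20/7)² = 110389 - 4*400/49 = 110389 - 1*1600/49 = 110389 - 1600/49 = 5407461/49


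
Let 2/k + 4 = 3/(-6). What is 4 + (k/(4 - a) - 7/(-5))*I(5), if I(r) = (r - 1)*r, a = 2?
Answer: 248/9 ≈ 27.556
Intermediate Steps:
I(r) = r*(-1 + r) (I(r) = (-1 + r)*r = r*(-1 + r))
k = -4/9 (k = 2/(-4 + 3/(-6)) = 2/(-4 + 3*(-⅙)) = 2/(-4 - ½) = 2/(-9/2) = 2*(-2/9) = -4/9 ≈ -0.44444)
4 + (k/(4 - a) - 7/(-5))*I(5) = 4 + (-4/(9*(4 - 1*2)) - 7/(-5))*(5*(-1 + 5)) = 4 + (-4/(9*(4 - 2)) - 7*(-⅕))*(5*4) = 4 + (-4/9/2 + 7/5)*20 = 4 + (-4/9*½ + 7/5)*20 = 4 + (-2/9 + 7/5)*20 = 4 + (53/45)*20 = 4 + 212/9 = 248/9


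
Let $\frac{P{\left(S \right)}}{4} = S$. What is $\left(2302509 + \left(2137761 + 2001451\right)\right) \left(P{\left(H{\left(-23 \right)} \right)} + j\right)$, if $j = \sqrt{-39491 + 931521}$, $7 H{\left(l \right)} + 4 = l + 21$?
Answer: $- \frac{154601304}{7} + 6441721 \sqrt{892030} \approx 6.0619 \cdot 10^{9}$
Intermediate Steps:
$H{\left(l \right)} = \frac{17}{7} + \frac{l}{7}$ ($H{\left(l \right)} = - \frac{4}{7} + \frac{l + 21}{7} = - \frac{4}{7} + \frac{21 + l}{7} = - \frac{4}{7} + \left(3 + \frac{l}{7}\right) = \frac{17}{7} + \frac{l}{7}$)
$P{\left(S \right)} = 4 S$
$j = \sqrt{892030} \approx 944.47$
$\left(2302509 + \left(2137761 + 2001451\right)\right) \left(P{\left(H{\left(-23 \right)} \right)} + j\right) = \left(2302509 + \left(2137761 + 2001451\right)\right) \left(4 \left(\frac{17}{7} + \frac{1}{7} \left(-23\right)\right) + \sqrt{892030}\right) = \left(2302509 + 4139212\right) \left(4 \left(\frac{17}{7} - \frac{23}{7}\right) + \sqrt{892030}\right) = 6441721 \left(4 \left(- \frac{6}{7}\right) + \sqrt{892030}\right) = 6441721 \left(- \frac{24}{7} + \sqrt{892030}\right) = - \frac{154601304}{7} + 6441721 \sqrt{892030}$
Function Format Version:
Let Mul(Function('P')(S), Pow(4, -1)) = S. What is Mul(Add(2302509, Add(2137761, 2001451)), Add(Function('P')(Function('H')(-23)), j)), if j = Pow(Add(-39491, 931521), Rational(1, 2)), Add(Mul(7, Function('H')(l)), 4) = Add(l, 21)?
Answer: Add(Rational(-154601304, 7), Mul(6441721, Pow(892030, Rational(1, 2)))) ≈ 6.0619e+9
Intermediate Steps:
Function('H')(l) = Add(Rational(17, 7), Mul(Rational(1, 7), l)) (Function('H')(l) = Add(Rational(-4, 7), Mul(Rational(1, 7), Add(l, 21))) = Add(Rational(-4, 7), Mul(Rational(1, 7), Add(21, l))) = Add(Rational(-4, 7), Add(3, Mul(Rational(1, 7), l))) = Add(Rational(17, 7), Mul(Rational(1, 7), l)))
Function('P')(S) = Mul(4, S)
j = Pow(892030, Rational(1, 2)) ≈ 944.47
Mul(Add(2302509, Add(2137761, 2001451)), Add(Function('P')(Function('H')(-23)), j)) = Mul(Add(2302509, Add(2137761, 2001451)), Add(Mul(4, Add(Rational(17, 7), Mul(Rational(1, 7), -23))), Pow(892030, Rational(1, 2)))) = Mul(Add(2302509, 4139212), Add(Mul(4, Add(Rational(17, 7), Rational(-23, 7))), Pow(892030, Rational(1, 2)))) = Mul(6441721, Add(Mul(4, Rational(-6, 7)), Pow(892030, Rational(1, 2)))) = Mul(6441721, Add(Rational(-24, 7), Pow(892030, Rational(1, 2)))) = Add(Rational(-154601304, 7), Mul(6441721, Pow(892030, Rational(1, 2))))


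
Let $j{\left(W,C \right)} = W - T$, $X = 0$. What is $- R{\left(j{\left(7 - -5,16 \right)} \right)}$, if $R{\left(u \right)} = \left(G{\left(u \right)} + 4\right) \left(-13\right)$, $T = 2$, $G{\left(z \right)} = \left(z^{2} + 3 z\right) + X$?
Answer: $1742$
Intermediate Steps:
$G{\left(z \right)} = z^{2} + 3 z$ ($G{\left(z \right)} = \left(z^{2} + 3 z\right) + 0 = z^{2} + 3 z$)
$j{\left(W,C \right)} = -2 + W$ ($j{\left(W,C \right)} = W - 2 = -2 + W$)
$R{\left(u \right)} = -52 - 13 u \left(3 + u\right)$ ($R{\left(u \right)} = \left(u \left(3 + u\right) + 4\right) \left(-13\right) = \left(4 + u \left(3 + u\right)\right) \left(-13\right) = -52 - 13 u \left(3 + u\right)$)
$- R{\left(j{\left(7 - -5,16 \right)} \right)} = - (-52 - 39 \left(-2 + \left(7 - -5\right)\right) - 13 \left(-2 + \left(7 - -5\right)\right)^{2}) = - (-52 - 39 \left(-2 + \left(7 + 5\right)\right) - 13 \left(-2 + \left(7 + 5\right)\right)^{2}) = - (-52 - 39 \left(-2 + 12\right) - 13 \left(-2 + 12\right)^{2}) = - (-52 - 390 - 13 \cdot 10^{2}) = - (-52 - 390 - 1300) = \left(-1\right) \left(-1742\right) = 1742$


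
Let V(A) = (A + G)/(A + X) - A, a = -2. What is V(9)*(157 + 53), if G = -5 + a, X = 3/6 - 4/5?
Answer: -53410/29 ≈ -1841.7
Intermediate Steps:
X = -3/10 (X = 3*(⅙) - 4*⅕ = ½ - ⅘ = -3/10 ≈ -0.30000)
G = -7 (G = -5 - 2 = -7)
V(A) = -A + (-7 + A)/(-3/10 + A) (V(A) = (A - 7)/(A - 3/10) - A = (-7 + A)/(-3/10 + A) - A = -A + (-7 + A)/(-3/10 + A))
V(9)*(157 + 53) = ((-70 - 10*9² + 13*9)/(-3 + 10*9))*(157 + 53) = ((-70 - 10*81 + 117)/(-3 + 90))*210 = ((-70 - 810 + 117)/87)*210 = ((1/87)*(-763))*210 = -763/87*210 = -53410/29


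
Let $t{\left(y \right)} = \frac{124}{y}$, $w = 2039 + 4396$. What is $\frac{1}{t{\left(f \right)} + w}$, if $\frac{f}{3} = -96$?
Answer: $\frac{72}{463289} \approx 0.00015541$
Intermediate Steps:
$f = -288$ ($f = 3 \left(-96\right) = -288$)
$w = 6435$
$\frac{1}{t{\left(f \right)} + w} = \frac{1}{\frac{124}{-288} + 6435} = \frac{1}{124 \left(- \frac{1}{288}\right) + 6435} = \frac{1}{- \frac{31}{72} + 6435} = \frac{1}{\frac{463289}{72}} = \frac{72}{463289}$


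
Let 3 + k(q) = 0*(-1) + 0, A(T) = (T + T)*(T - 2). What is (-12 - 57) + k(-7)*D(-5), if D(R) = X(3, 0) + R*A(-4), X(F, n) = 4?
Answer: 639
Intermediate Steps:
A(T) = 2*T*(-2 + T) (A(T) = (2*T)*(-2 + T) = 2*T*(-2 + T))
k(q) = -3 (k(q) = -3 + (0*(-1) + 0) = -3 + (0 + 0) = -3 + 0 = -3)
D(R) = 4 + 48*R (D(R) = 4 + R*(2*(-4)*(-2 - 4)) = 4 + R*(2*(-4)*(-6)) = 4 + R*48 = 4 + 48*R)
(-12 - 57) + k(-7)*D(-5) = (-12 - 57) - 3*(4 + 48*(-5)) = -69 - 3*(4 - 240) = -69 - 3*(-236) = -69 + 708 = 639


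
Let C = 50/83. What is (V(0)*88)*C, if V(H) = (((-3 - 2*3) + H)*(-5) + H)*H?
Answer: 0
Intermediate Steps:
C = 50/83 (C = 50*(1/83) = 50/83 ≈ 0.60241)
V(H) = H*(45 - 4*H) (V(H) = (((-3 - 6) + H)*(-5) + H)*H = ((-9 + H)*(-5) + H)*H = ((45 - 5*H) + H)*H = (45 - 4*H)*H = H*(45 - 4*H))
(V(0)*88)*C = ((0*(45 - 4*0))*88)*(50/83) = ((0*(45 + 0))*88)*(50/83) = ((0*45)*88)*(50/83) = (0*88)*(50/83) = 0*(50/83) = 0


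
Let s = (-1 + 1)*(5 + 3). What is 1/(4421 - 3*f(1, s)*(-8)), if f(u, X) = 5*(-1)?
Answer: 1/4301 ≈ 0.00023250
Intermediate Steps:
s = 0 (s = 0*8 = 0)
f(u, X) = -5
1/(4421 - 3*f(1, s)*(-8)) = 1/(4421 - 3*(-5)*(-8)) = 1/(4421 + 15*(-8)) = 1/(4421 - 120) = 1/4301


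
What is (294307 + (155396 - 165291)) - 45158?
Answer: 239254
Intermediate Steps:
(294307 + (155396 - 165291)) - 45158 = (294307 - 9895) - 45158 = 284412 - 45158 = 239254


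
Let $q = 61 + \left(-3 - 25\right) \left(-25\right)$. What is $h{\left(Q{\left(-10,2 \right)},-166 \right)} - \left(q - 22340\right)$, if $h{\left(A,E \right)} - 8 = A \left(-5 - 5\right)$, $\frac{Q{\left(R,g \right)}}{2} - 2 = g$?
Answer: $21507$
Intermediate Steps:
$Q{\left(R,g \right)} = 4 + 2 g$
$h{\left(A,E \right)} = 8 - 10 A$ ($h{\left(A,E \right)} = 8 + A \left(-5 - 5\right) = 8 + A \left(-10\right) = 8 - 10 A$)
$q = 761$ ($q = 61 + \left(-3 - 25\right) \left(-25\right) = 61 - -700 = 61 + 700 = 761$)
$h{\left(Q{\left(-10,2 \right)},-166 \right)} - \left(q - 22340\right) = \left(8 - 10 \left(4 + 2 \cdot 2\right)\right) - \left(761 - 22340\right) = \left(8 - 10 \left(4 + 4\right)\right) - -21579 = \left(8 - 80\right) + 21579 = -72 + 21579 = 21507$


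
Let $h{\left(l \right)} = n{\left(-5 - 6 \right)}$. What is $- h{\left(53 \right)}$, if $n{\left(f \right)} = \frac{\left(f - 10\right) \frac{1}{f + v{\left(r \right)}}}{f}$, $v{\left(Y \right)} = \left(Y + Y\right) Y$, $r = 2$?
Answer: $\frac{7}{11} \approx 0.63636$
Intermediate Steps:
$v{\left(Y \right)} = 2 Y^{2}$ ($v{\left(Y \right)} = 2 Y Y = 2 Y^{2}$)
$n{\left(f \right)} = \frac{-10 + f}{f \left(8 + f\right)}$ ($n{\left(f \right)} = \frac{\left(f - 10\right) \frac{1}{f + 2 \cdot 2^{2}}}{f} = \frac{\left(-10 + f\right) \frac{1}{f + 2 \cdot 4}}{f} = \frac{\left(-10 + f\right) \frac{1}{f + 8}}{f} = \frac{\left(-10 + f\right) \frac{1}{8 + f}}{f} = \frac{\frac{1}{8 + f} \left(-10 + f\right)}{f} = \frac{-10 + f}{f \left(8 + f\right)}$)
$h{\left(l \right)} = - \frac{7}{11}$ ($h{\left(l \right)} = \frac{-10 - 11}{\left(-5 - 6\right) \left(8 - 11\right)} = \frac{-10 - 11}{\left(-11\right) \left(8 - 11\right)} = \left(- \frac{1}{11}\right) \frac{1}{-3} \left(-21\right) = \left(- \frac{1}{11}\right) \left(- \frac{1}{3}\right) \left(-21\right) = - \frac{7}{11}$)
$- h{\left(53 \right)} = \left(-1\right) \left(- \frac{7}{11}\right) = \frac{7}{11}$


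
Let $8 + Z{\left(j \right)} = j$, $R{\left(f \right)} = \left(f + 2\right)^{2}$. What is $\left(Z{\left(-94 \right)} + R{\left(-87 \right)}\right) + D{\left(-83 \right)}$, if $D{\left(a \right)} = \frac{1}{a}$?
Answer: $\frac{591208}{83} \approx 7123.0$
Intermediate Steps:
$R{\left(f \right)} = \left(2 + f\right)^{2}$
$Z{\left(j \right)} = -8 + j$
$\left(Z{\left(-94 \right)} + R{\left(-87 \right)}\right) + D{\left(-83 \right)} = \left(\left(-8 - 94\right) + \left(2 - 87\right)^{2}\right) + \frac{1}{-83} = \left(-102 + \left(-85\right)^{2}\right) - \frac{1}{83} = \left(-102 + 7225\right) - \frac{1}{83} = 7123 - \frac{1}{83} = \frac{591208}{83}$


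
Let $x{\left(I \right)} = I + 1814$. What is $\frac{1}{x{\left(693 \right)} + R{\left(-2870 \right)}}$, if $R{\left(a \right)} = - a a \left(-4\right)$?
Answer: $\frac{1}{32950107} \approx 3.0349 \cdot 10^{-8}$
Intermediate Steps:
$x{\left(I \right)} = 1814 + I$
$R{\left(a \right)} = 4 a^{2}$ ($R{\left(a \right)} = - a^{2} \left(-4\right) = 4 a^{2}$)
$\frac{1}{x{\left(693 \right)} + R{\left(-2870 \right)}} = \frac{1}{\left(1814 + 693\right) + 4 \left(-2870\right)^{2}} = \frac{1}{2507 + 4 \cdot 8236900} = \frac{1}{2507 + 32947600} = \frac{1}{32950107}$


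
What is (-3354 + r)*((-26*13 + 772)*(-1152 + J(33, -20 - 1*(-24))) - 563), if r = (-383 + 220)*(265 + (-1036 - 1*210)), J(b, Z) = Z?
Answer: -78085858455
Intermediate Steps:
r = 159903 (r = -163*(265 + (-1036 - 210)) = -163*(265 - 1246) = -163*(-981) = 159903)
(-3354 + r)*((-26*13 + 772)*(-1152 + J(33, -20 - 1*(-24))) - 563) = (-3354 + 159903)*((-26*13 + 772)*(-1152 + (-20 - 1*(-24))) - 563) = 156549*((-338 + 772)*(-1152 + (-20 + 24)) - 563) = 156549*(434*(-1152 + 4) - 563) = 156549*(434*(-1148) - 563) = 156549*(-498232 - 563) = 156549*(-498795) = -78085858455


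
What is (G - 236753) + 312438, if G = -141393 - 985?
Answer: -66693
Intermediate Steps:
G = -142378
(G - 236753) + 312438 = (-142378 - 236753) + 312438 = -379131 + 312438 = -66693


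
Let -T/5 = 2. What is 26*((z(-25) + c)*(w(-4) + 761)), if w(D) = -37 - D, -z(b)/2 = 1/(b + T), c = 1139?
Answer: 107800368/5 ≈ 2.1560e+7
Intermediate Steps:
T = -10 (T = -5*2 = -10)
z(b) = -2/(-10 + b) (z(b) = -2/(b - 10) = -2/(-10 + b))
26*((z(-25) + c)*(w(-4) + 761)) = 26*((-2/(-10 - 25) + 1139)*((-37 - 1*(-4)) + 761)) = 26*((-2/(-35) + 1139)*((-37 + 4) + 761)) = 26*((-2*(-1/35) + 1139)*(-33 + 761)) = 26*((2/35 + 1139)*728) = 26*((39867/35)*728) = 26*(4146168/5) = 107800368/5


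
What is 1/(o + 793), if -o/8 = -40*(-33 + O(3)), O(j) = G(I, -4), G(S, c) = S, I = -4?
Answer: -1/11047 ≈ -9.0522e-5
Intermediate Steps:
O(j) = -4
o = -11840 (o = -(-320)*(-33 - 4) = -(-320)*(-37) = -8*1480 = -11840)
1/(o + 793) = 1/(-11840 + 793) = 1/(-11047) = -1/11047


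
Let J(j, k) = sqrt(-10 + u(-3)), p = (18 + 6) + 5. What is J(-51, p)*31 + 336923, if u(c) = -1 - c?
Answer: 336923 + 62*I*sqrt(2) ≈ 3.3692e+5 + 87.681*I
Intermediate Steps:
p = 29 (p = 24 + 5 = 29)
J(j, k) = 2*I*sqrt(2) (J(j, k) = sqrt(-10 + (-1 - 1*(-3))) = sqrt(-10 + (-1 + 3)) = sqrt(-10 + 2) = sqrt(-8) = 2*I*sqrt(2))
J(-51, p)*31 + 336923 = (2*I*sqrt(2))*31 + 336923 = 62*I*sqrt(2) + 336923 = 336923 + 62*I*sqrt(2)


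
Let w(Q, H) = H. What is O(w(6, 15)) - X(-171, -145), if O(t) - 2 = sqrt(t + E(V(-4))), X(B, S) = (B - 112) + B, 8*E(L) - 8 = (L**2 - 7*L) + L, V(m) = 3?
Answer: 456 + sqrt(238)/4 ≈ 459.86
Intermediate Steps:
E(L) = 1 - 3*L/4 + L**2/8 (E(L) = 1 + ((L**2 - 7*L) + L)/8 = 1 + (L**2 - 6*L)/8 = 1 + (-3*L/4 + L**2/8) = 1 - 3*L/4 + L**2/8)
X(B, S) = -112 + 2*B (X(B, S) = (-112 + B) + B = -112 + 2*B)
O(t) = 2 + sqrt(-1/8 + t) (O(t) = 2 + sqrt(t + (1 - 3/4*3 + (1/8)*3**2)) = 2 + sqrt(t + (1 - 9/4 + (1/8)*9)) = 2 + sqrt(t + (1 - 9/4 + 9/8)) = 2 + sqrt(t - 1/8) = 2 + sqrt(-1/8 + t))
O(w(6, 15)) - X(-171, -145) = (2 + sqrt(-2 + 16*15)/4) - (-112 + 2*(-171)) = (2 + sqrt(-2 + 240)/4) - (-112 - 342) = (2 + sqrt(238)/4) - 1*(-454) = (2 + sqrt(238)/4) + 454 = 456 + sqrt(238)/4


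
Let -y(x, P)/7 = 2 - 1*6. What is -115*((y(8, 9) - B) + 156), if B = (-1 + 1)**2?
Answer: -21160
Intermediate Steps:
y(x, P) = 28 (y(x, P) = -7*(2 - 1*6) = -7*(2 - 6) = -7*(-4) = 28)
B = 0 (B = 0**2 = 0)
-115*((y(8, 9) - B) + 156) = -115*((28 - 1*0) + 156) = -115*((28 + 0) + 156) = -115*(28 + 156) = -115*184 = -21160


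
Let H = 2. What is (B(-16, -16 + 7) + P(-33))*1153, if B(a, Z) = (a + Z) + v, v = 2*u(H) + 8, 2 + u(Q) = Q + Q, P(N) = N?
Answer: -53038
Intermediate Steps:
u(Q) = -2 + 2*Q (u(Q) = -2 + (Q + Q) = -2 + 2*Q)
v = 12 (v = 2*(-2 + 2*2) + 8 = 2*(-2 + 4) + 8 = 2*2 + 8 = 4 + 8 = 12)
B(a, Z) = 12 + Z + a (B(a, Z) = (a + Z) + 12 = (Z + a) + 12 = 12 + Z + a)
(B(-16, -16 + 7) + P(-33))*1153 = ((12 + (-16 + 7) - 16) - 33)*1153 = ((12 - 9 - 16) - 33)*1153 = (-13 - 33)*1153 = -46*1153 = -53038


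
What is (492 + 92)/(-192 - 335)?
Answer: -584/527 ≈ -1.1082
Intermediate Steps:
(492 + 92)/(-192 - 335) = 584/(-527) = 584*(-1/527) = -584/527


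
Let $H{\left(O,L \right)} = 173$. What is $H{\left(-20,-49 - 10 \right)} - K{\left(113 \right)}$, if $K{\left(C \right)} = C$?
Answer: $60$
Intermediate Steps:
$H{\left(-20,-49 - 10 \right)} - K{\left(113 \right)} = 173 - 113 = 60$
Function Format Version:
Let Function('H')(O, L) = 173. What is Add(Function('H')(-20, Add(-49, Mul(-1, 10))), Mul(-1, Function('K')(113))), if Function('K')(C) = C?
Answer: 60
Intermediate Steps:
Add(Function('H')(-20, Add(-49, Mul(-1, 10))), Mul(-1, Function('K')(113))) = Add(173, Mul(-1, 113)) = Add(173, -113) = 60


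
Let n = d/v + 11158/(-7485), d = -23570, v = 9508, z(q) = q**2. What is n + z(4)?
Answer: 428083183/35583690 ≈ 12.030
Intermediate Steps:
n = -141255857/35583690 (n = -23570/9508 + 11158/(-7485) = -23570*1/9508 + 11158*(-1/7485) = -11785/4754 - 11158/7485 = -141255857/35583690 ≈ -3.9697)
n + z(4) = -141255857/35583690 + 4**2 = -141255857/35583690 + 16 = 428083183/35583690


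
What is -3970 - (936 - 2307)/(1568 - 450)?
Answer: -4437089/1118 ≈ -3968.8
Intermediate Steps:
-3970 - (936 - 2307)/(1568 - 450) = -3970 - (-1371)/1118 = -3970 - 1*(-1371/1118) = -3970 + 1371/1118 = -4437089/1118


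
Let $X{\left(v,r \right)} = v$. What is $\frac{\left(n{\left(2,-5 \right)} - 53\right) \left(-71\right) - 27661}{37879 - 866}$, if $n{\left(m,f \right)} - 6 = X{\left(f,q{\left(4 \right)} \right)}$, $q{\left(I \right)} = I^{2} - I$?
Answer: $- \frac{23969}{37013} \approx -0.64758$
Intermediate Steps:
$n{\left(m,f \right)} = 6 + f$
$\frac{\left(n{\left(2,-5 \right)} - 53\right) \left(-71\right) - 27661}{37879 - 866} = \frac{\left(\left(6 - 5\right) - 53\right) \left(-71\right) - 27661}{37879 - 866} = \frac{\left(1 - 53\right) \left(-71\right) - 27661}{37013} = \left(\left(-52\right) \left(-71\right) - 27661\right) \frac{1}{37013} = \left(3692 - 27661\right) \frac{1}{37013} = \left(-23969\right) \frac{1}{37013} = - \frac{23969}{37013}$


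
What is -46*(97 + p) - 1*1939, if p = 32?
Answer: -7873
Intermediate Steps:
-46*(97 + p) - 1*1939 = -46*(97 + 32) - 1*1939 = -46*129 - 1939 = -5934 - 1939 = -7873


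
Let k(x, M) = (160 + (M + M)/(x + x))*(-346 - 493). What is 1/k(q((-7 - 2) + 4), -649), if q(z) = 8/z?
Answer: -8/3796475 ≈ -2.1072e-6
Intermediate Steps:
k(x, M) = -134240 - 839*M/x (k(x, M) = (160 + (2*M)/((2*x)))*(-839) = (160 + (2*M)*(1/(2*x)))*(-839) = (160 + M/x)*(-839) = -134240 - 839*M/x)
1/k(q((-7 - 2) + 4), -649) = 1/(-134240 - 839*(-649)/8/((-7 - 2) + 4)) = 1/(-134240 - 839*(-649)/8/(-9 + 4)) = 1/(-134240 - 839*(-649)/8/(-5)) = 1/(-134240 - 839*(-649)/8*(-⅕)) = 1/(-134240 - 839*(-649)/(-8/5)) = 1/(-134240 - 839*(-649)*(-5/8)) = 1/(-134240 - 2722555/8) = 1/(-3796475/8) = -8/3796475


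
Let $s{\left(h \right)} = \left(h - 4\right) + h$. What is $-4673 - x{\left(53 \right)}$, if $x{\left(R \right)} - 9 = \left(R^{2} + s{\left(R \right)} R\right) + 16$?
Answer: $-12913$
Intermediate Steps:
$s{\left(h \right)} = -4 + 2 h$ ($s{\left(h \right)} = \left(-4 + h\right) + h = -4 + 2 h$)
$x{\left(R \right)} = 25 + R^{2} + R \left(-4 + 2 R\right)$ ($x{\left(R \right)} = 9 + \left(\left(R^{2} + \left(-4 + 2 R\right) R\right) + 16\right) = 9 + \left(\left(R^{2} + R \left(-4 + 2 R\right)\right) + 16\right) = 9 + \left(16 + R^{2} + R \left(-4 + 2 R\right)\right) = 25 + R^{2} + R \left(-4 + 2 R\right)$)
$-4673 - x{\left(53 \right)} = -4673 - \left(25 - 212 + 3 \cdot 53^{2}\right) = -4673 - \left(25 - 212 + 3 \cdot 2809\right) = -4673 - \left(25 - 212 + 8427\right) = -4673 - 8240 = -12913$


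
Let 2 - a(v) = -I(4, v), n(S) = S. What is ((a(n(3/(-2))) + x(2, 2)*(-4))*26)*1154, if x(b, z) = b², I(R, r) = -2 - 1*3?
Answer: -570076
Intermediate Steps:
I(R, r) = -5 (I(R, r) = -2 - 3 = -5)
a(v) = -3 (a(v) = 2 - (-1)*(-5) = 2 - 1*5 = 2 - 5 = -3)
((a(n(3/(-2))) + x(2, 2)*(-4))*26)*1154 = ((-3 + 2²*(-4))*26)*1154 = ((-3 + 4*(-4))*26)*1154 = ((-3 - 16)*26)*1154 = -19*26*1154 = -494*1154 = -570076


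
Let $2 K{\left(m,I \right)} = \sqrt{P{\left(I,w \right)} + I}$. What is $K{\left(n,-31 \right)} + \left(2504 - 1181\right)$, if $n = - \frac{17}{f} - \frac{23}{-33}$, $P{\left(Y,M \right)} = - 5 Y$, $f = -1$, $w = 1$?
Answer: $1323 + \sqrt{31} \approx 1328.6$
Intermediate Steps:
$n = \frac{584}{33}$ ($n = - \frac{17}{-1} - \frac{23}{-33} = \left(-17\right) \left(-1\right) - - \frac{23}{33} = 17 + \frac{23}{33} = \frac{584}{33} \approx 17.697$)
$K{\left(m,I \right)} = \sqrt{- I}$ ($K{\left(m,I \right)} = \frac{\sqrt{- 5 I + I}}{2} = \frac{\sqrt{- 4 I}}{2} = \frac{2 \sqrt{- I}}{2} = \sqrt{- I}$)
$K{\left(n,-31 \right)} + \left(2504 - 1181\right) = \sqrt{\left(-1\right) \left(-31\right)} + \left(2504 - 1181\right) = \sqrt{31} + \left(2504 - 1181\right) = \sqrt{31} + 1323 = 1323 + \sqrt{31}$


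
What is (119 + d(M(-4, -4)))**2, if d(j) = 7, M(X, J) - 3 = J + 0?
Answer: 15876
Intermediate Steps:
M(X, J) = 3 + J (M(X, J) = 3 + (J + 0) = 3 + J)
(119 + d(M(-4, -4)))**2 = (119 + 7)**2 = 126**2 = 15876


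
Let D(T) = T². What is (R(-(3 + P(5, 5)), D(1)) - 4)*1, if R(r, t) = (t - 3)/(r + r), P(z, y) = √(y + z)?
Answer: -7 + √10 ≈ -3.8377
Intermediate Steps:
R(r, t) = (-3 + t)/(2*r) (R(r, t) = (-3 + t)/((2*r)) = (-3 + t)*(1/(2*r)) = (-3 + t)/(2*r))
(R(-(3 + P(5, 5)), D(1)) - 4)*1 = ((-3 + 1²)/(2*((-(3 + √(5 + 5))))) - 4)*1 = ((-3 + 1)/(2*((-(3 + √10)))) - 4)*1 = ((½)*(-2)/(-3 - √10) - 4)*1 = (-1/(-3 - √10) - 4)*1 = (-4 - 1/(-3 - √10))*1 = -4 - 1/(-3 - √10)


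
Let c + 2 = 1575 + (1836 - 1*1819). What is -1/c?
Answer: -1/1590 ≈ -0.00062893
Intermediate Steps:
c = 1590 (c = -2 + (1575 + (1836 - 1*1819)) = -2 + (1575 + (1836 - 1819)) = -2 + (1575 + 17) = -2 + 1592 = 1590)
-1/c = -1/1590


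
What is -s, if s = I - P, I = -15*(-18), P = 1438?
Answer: 1168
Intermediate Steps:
I = 270
s = -1168 (s = 270 - 1*1438 = 270 - 1438 = -1168)
-s = -1*(-1168) = 1168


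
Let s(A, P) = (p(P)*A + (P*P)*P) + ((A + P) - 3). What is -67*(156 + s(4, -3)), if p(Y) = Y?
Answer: -7705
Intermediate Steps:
s(A, P) = -3 + A + P + P³ + A*P (s(A, P) = (P*A + (P*P)*P) + ((A + P) - 3) = (A*P + P²*P) + (-3 + A + P) = (A*P + P³) + (-3 + A + P) = (P³ + A*P) + (-3 + A + P) = -3 + A + P + P³ + A*P)
-67*(156 + s(4, -3)) = -67*(156 + (-3 + 4 - 3 + (-3)³ + 4*(-3))) = -67*(156 + (-3 + 4 - 3 - 27 - 12)) = -67*(156 - 41) = -67*115 = -7705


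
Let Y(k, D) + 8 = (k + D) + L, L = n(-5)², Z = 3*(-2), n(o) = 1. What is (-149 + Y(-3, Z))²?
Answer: 27225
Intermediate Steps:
Z = -6
L = 1 (L = 1² = 1)
Y(k, D) = -7 + D + k (Y(k, D) = -8 + ((k + D) + 1) = -8 + ((D + k) + 1) = -8 + (1 + D + k) = -7 + D + k)
(-149 + Y(-3, Z))² = (-149 + (-7 - 6 - 3))² = (-149 - 16)² = (-165)² = 27225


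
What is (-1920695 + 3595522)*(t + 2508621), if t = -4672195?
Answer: -3623612151698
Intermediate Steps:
(-1920695 + 3595522)*(t + 2508621) = (-1920695 + 3595522)*(-4672195 + 2508621) = 1674827*(-2163574) = -3623612151698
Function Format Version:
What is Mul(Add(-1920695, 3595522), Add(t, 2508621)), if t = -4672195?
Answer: -3623612151698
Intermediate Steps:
Mul(Add(-1920695, 3595522), Add(t, 2508621)) = Mul(Add(-1920695, 3595522), Add(-4672195, 2508621)) = Mul(1674827, -2163574) = -3623612151698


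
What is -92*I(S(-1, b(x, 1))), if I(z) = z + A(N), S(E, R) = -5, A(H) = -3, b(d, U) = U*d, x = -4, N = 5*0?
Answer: 736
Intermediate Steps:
N = 0
I(z) = -3 + z (I(z) = z - 3 = -3 + z)
-92*I(S(-1, b(x, 1))) = -92*(-3 - 5) = -92*(-8) = 736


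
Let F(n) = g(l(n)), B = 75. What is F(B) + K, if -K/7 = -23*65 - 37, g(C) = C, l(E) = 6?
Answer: 10730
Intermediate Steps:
K = 10724 (K = -7*(-23*65 - 37) = -7*(-1495 - 37) = -7*(-1532) = 10724)
F(n) = 6
F(B) + K = 6 + 10724 = 10730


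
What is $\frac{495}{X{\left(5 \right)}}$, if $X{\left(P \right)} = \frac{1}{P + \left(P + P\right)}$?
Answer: $7425$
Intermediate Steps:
$X{\left(P \right)} = \frac{1}{3 P}$ ($X{\left(P \right)} = \frac{1}{P + 2 P} = \frac{1}{3 P}$)
$\frac{495}{X{\left(5 \right)}} = \frac{495}{\frac{1}{3} \cdot \frac{1}{5}} = 495 \frac{1}{\frac{1}{15}} = 495 \cdot 15 = 7425$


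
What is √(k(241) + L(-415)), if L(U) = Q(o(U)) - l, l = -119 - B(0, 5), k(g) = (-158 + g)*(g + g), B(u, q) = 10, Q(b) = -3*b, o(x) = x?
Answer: 2*√10345 ≈ 203.42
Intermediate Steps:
k(g) = 2*g*(-158 + g) (k(g) = (-158 + g)*(2*g) = 2*g*(-158 + g))
l = -129 (l = -119 - 1*10 = -119 - 10 = -129)
L(U) = 129 - 3*U (L(U) = -3*U - 1*(-129) = -3*U + 129 = 129 - 3*U)
√(k(241) + L(-415)) = √(2*241*(-158 + 241) + (129 - 3*(-415))) = √(2*241*83 + (129 + 1245)) = √(40006 + 1374) = √41380 = 2*√10345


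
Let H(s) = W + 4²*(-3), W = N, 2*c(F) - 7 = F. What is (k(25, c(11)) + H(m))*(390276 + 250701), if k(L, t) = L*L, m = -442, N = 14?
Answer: 378817407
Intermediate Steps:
c(F) = 7/2 + F/2
W = 14
k(L, t) = L²
H(s) = -34 (H(s) = 14 + 4²*(-3) = 14 + 16*(-3) = 14 - 48 = -34)
(k(25, c(11)) + H(m))*(390276 + 250701) = (25² - 34)*(390276 + 250701) = (625 - 34)*640977 = 591*640977 = 378817407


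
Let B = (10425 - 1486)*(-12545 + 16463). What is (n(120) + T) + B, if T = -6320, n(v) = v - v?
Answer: 35016682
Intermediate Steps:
n(v) = 0
B = 35023002 (B = 8939*3918 = 35023002)
(n(120) + T) + B = (0 - 6320) + 35023002 = -6320 + 35023002 = 35016682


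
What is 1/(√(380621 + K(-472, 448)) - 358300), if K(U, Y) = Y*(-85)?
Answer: -358300/128378547459 - √342541/128378547459 ≈ -2.7955e-6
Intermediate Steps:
K(U, Y) = -85*Y
1/(√(380621 + K(-472, 448)) - 358300) = 1/(√(380621 - 85*448) - 358300) = 1/(√(380621 - 38080) - 358300) = 1/(√342541 - 358300) = 1/(-358300 + √342541)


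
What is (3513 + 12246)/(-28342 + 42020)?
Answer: 15759/13678 ≈ 1.1521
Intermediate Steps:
(3513 + 12246)/(-28342 + 42020) = 15759/13678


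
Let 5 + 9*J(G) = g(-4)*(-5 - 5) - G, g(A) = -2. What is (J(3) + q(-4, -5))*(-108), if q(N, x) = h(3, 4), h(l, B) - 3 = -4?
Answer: -36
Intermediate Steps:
h(l, B) = -1 (h(l, B) = 3 - 4 = -1)
q(N, x) = -1
J(G) = 5/3 - G/9 (J(G) = -5/9 + (-2*(-5 - 5) - G)/9 = -5/9 + (-2*(-10) - G)/9 = -5/9 + (20 - G)/9 = -5/9 + (20/9 - G/9) = 5/3 - G/9)
(J(3) + q(-4, -5))*(-108) = ((5/3 - ⅑*3) - 1)*(-108) = ((5/3 - ⅓) - 1)*(-108) = (4/3 - 1)*(-108) = (⅓)*(-108) = -36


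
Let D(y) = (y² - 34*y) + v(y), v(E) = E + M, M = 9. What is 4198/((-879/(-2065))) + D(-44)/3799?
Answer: 32936023093/3339321 ≈ 9863.1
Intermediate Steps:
v(E) = 9 + E (v(E) = E + 9 = 9 + E)
D(y) = 9 + y² - 33*y (D(y) = (y² - 34*y) + (9 + y) = 9 + y² - 33*y)
4198/((-879/(-2065))) + D(-44)/3799 = 4198/((-879/(-2065))) + (9 + (-44)² - 33*(-44))/3799 = 4198/((-879*(-1/2065))) + (9 + 1936 + 1452)*(1/3799) = 4198/(879/2065) + 3397*(1/3799) = 4198*(2065/879) + 3397/3799 = 8668870/879 + 3397/3799 = 32936023093/3339321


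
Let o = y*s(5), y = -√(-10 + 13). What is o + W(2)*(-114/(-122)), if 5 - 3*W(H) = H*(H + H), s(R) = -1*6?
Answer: -57/61 + 6*√3 ≈ 9.4579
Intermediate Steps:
s(R) = -6
y = -√3 ≈ -1.7320
o = 6*√3 (o = -√3*(-6) = 6*√3 ≈ 10.392)
W(H) = 5/3 - 2*H²/3 (W(H) = 5/3 - H*(H + H)/3 = 5/3 - H*2*H/3 = 5/3 - 2*H²/3)
o + W(2)*(-114/(-122)) = 6*√3 + (5/3 - ⅔*2²)*(-114/(-122)) = 6*√3 + (5/3 - ⅔*4)*(-114*(-1/122)) = 6*√3 + (5/3 - 8/3)*(57/61) = 6*√3 - 1*57/61 = 6*√3 - 57/61 = -57/61 + 6*√3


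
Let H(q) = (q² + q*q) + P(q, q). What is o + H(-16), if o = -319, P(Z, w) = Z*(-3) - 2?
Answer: 239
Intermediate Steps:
P(Z, w) = -2 - 3*Z (P(Z, w) = -3*Z - 2 = -2 - 3*Z)
H(q) = -2 - 3*q + 2*q² (H(q) = (q² + q*q) + (-2 - 3*q) = (q² + q²) + (-2 - 3*q) = 2*q² + (-2 - 3*q) = -2 - 3*q + 2*q²)
o + H(-16) = -319 + (-2 - 3*(-16) + 2*(-16)²) = -319 + (-2 + 48 + 2*256) = -319 + (-2 + 48 + 512) = -319 + 558 = 239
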